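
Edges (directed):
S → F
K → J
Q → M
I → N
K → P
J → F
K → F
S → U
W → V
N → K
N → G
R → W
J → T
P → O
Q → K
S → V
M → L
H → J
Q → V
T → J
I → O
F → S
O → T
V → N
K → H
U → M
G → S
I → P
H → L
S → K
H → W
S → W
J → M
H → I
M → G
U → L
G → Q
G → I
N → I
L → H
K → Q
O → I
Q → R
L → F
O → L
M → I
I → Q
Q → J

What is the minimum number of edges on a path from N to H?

2

Level 0: N
Level 1: G, I, K
Level 2: F, H, J, O, P, Q, S
Level 3: L, M, R, T, U, V, W
H first appears at level 2.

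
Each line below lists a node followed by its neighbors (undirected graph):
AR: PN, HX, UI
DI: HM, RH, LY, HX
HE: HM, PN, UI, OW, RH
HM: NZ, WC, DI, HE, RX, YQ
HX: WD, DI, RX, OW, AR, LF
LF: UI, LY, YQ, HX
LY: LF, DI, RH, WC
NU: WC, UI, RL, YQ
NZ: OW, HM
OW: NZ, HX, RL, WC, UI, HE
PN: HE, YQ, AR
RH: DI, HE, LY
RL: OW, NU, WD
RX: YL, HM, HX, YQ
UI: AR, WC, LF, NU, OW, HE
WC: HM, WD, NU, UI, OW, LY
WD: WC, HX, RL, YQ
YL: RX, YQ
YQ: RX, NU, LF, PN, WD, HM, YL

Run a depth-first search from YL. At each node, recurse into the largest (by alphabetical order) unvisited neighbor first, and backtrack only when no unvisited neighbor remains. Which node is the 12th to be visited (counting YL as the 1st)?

HX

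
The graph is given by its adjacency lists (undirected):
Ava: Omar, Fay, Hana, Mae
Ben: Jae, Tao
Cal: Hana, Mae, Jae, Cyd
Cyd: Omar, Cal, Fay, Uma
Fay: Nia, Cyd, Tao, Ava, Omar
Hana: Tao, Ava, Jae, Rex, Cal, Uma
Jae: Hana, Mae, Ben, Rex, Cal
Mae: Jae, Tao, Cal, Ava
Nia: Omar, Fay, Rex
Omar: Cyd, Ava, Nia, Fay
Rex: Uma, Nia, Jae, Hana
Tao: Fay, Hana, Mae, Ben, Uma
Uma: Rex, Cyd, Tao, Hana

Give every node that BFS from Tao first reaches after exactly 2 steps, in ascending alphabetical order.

Ava, Cal, Cyd, Jae, Nia, Omar, Rex

Level 0: Tao
Level 1: Ben, Fay, Hana, Mae, Uma
Level 2: Ava, Cal, Cyd, Jae, Nia, Omar, Rex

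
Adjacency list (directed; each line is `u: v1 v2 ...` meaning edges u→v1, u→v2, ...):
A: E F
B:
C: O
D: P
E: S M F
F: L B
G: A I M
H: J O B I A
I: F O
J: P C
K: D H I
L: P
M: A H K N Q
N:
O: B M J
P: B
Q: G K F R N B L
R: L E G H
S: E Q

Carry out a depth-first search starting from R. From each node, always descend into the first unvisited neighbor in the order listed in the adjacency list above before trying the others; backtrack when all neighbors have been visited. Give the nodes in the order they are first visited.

R -> L -> P -> B -> E -> S -> Q -> G -> A -> F -> I -> O -> M -> H -> J -> C -> K -> D -> N

Visit R
R → L
L → P
P → B
R → E
E → S
S → Q
Q → G
G → A
A → F
G → I
I → O
O → M
M → H
H → J
J → C
M → K
K → D
M → N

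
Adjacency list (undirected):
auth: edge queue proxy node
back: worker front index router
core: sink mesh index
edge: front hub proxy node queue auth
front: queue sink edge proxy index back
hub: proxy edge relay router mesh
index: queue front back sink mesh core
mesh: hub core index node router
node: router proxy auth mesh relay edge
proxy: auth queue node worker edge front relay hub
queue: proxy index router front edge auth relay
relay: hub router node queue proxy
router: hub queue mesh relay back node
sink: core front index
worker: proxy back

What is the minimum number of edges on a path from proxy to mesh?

2

Level 0: proxy
Level 1: auth, edge, front, hub, node, queue, relay, worker
Level 2: back, index, mesh, router, sink
Level 3: core
mesh first appears at level 2.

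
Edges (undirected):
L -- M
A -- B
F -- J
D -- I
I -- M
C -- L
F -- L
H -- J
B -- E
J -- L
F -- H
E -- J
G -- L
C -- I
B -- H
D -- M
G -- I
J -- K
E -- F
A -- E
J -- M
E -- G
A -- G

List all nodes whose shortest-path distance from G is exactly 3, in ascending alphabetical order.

H, K

Level 0: G
Level 1: A, E, I, L
Level 2: B, C, D, F, J, M
Level 3: H, K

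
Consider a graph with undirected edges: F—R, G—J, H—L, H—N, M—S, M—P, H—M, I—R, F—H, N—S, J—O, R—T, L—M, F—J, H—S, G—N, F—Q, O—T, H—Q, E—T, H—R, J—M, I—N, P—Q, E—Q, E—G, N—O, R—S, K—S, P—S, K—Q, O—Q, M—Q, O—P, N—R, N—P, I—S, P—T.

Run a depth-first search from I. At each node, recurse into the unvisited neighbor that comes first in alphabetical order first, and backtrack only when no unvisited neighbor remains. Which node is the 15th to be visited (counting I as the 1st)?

R

Visit I
I → N
N → G
G → E
E → Q
Q → F
F → H
H → L
L → M
M → J
J → O
O → P
P → S
S → K
S → R
R → T

Visit order: I, N, G, E, Q, F, H, L, M, J, O, P, S, K, R, T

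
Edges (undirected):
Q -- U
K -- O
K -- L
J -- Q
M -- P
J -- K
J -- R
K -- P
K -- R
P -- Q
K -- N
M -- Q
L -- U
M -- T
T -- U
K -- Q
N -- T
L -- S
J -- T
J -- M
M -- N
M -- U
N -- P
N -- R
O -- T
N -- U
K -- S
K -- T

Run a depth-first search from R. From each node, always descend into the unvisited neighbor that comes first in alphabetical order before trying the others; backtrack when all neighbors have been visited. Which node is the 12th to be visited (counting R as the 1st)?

Visit R
R → J
J → K
K → L
L → S
L → U
U → M
M → N
N → P
P → Q
N → T
T → O

Visit order: R, J, K, L, S, U, M, N, P, Q, T, O

O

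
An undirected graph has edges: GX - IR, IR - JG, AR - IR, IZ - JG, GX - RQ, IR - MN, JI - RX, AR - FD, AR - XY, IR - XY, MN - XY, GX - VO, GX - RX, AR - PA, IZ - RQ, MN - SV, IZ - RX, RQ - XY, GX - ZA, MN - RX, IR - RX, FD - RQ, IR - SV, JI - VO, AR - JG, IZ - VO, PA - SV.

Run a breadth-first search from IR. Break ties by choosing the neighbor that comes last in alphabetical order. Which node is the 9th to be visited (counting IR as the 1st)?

RQ

Visit IR; enqueue XY, SV, RX, MN, JG, GX, AR → queue [XY, SV, RX, MN, JG, GX, AR]
Visit XY; enqueue RQ → queue [SV, RX, MN, JG, GX, AR, RQ]
Visit SV; enqueue PA → queue [RX, MN, JG, GX, AR, RQ, PA]
Visit RX; enqueue JI, IZ → queue [MN, JG, GX, AR, RQ, PA, JI, IZ]
Visit MN → queue [JG, GX, AR, RQ, PA, JI, IZ]
Visit JG → queue [GX, AR, RQ, PA, JI, IZ]
Visit GX; enqueue ZA, VO → queue [AR, RQ, PA, JI, IZ, ZA, VO]
Visit AR; enqueue FD → queue [RQ, PA, JI, IZ, ZA, VO, FD]
Visit RQ → queue [PA, JI, IZ, ZA, VO, FD]
Visit PA → queue [JI, IZ, ZA, VO, FD]
Visit JI → queue [IZ, ZA, VO, FD]
Visit IZ → queue [ZA, VO, FD]
Visit ZA → queue [VO, FD]
Visit VO → queue [FD]
Visit FD → queue []

Visit order: IR, XY, SV, RX, MN, JG, GX, AR, RQ, PA, JI, IZ, ZA, VO, FD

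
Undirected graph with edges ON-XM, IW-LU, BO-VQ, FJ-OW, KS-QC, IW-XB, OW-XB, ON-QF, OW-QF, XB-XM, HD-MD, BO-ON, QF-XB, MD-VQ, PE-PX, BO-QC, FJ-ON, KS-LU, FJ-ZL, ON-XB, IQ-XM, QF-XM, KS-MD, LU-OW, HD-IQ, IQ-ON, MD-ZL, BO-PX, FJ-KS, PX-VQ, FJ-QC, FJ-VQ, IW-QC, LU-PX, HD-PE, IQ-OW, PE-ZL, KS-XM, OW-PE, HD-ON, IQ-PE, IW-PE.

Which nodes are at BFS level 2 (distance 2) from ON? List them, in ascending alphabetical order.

IW, KS, MD, OW, PE, PX, QC, VQ, ZL

Level 0: ON
Level 1: BO, FJ, HD, IQ, QF, XB, XM
Level 2: IW, KS, MD, OW, PE, PX, QC, VQ, ZL
Level 3: LU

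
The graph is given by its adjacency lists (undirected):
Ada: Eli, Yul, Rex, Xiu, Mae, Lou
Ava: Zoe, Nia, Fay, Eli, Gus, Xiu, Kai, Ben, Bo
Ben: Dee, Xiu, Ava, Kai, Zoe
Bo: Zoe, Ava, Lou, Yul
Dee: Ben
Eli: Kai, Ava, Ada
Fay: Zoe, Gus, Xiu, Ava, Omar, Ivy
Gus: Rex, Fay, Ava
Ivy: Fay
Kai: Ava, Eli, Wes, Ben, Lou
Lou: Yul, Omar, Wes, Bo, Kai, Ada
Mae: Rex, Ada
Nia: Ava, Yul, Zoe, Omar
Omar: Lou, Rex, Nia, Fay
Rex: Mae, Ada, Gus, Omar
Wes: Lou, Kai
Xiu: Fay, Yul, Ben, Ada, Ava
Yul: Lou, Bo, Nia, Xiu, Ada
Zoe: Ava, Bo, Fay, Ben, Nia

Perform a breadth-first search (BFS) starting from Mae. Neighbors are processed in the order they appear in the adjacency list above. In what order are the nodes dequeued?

Visit Mae; enqueue Rex, Ada → queue [Rex, Ada]
Visit Rex; enqueue Gus, Omar → queue [Ada, Gus, Omar]
Visit Ada; enqueue Eli, Yul, Xiu, Lou → queue [Gus, Omar, Eli, Yul, Xiu, Lou]
Visit Gus; enqueue Fay, Ava → queue [Omar, Eli, Yul, Xiu, Lou, Fay, Ava]
Visit Omar; enqueue Nia → queue [Eli, Yul, Xiu, Lou, Fay, Ava, Nia]
Visit Eli; enqueue Kai → queue [Yul, Xiu, Lou, Fay, Ava, Nia, Kai]
Visit Yul; enqueue Bo → queue [Xiu, Lou, Fay, Ava, Nia, Kai, Bo]
Visit Xiu; enqueue Ben → queue [Lou, Fay, Ava, Nia, Kai, Bo, Ben]
Visit Lou; enqueue Wes → queue [Fay, Ava, Nia, Kai, Bo, Ben, Wes]
Visit Fay; enqueue Zoe, Ivy → queue [Ava, Nia, Kai, Bo, Ben, Wes, Zoe, Ivy]
Visit Ava → queue [Nia, Kai, Bo, Ben, Wes, Zoe, Ivy]
Visit Nia → queue [Kai, Bo, Ben, Wes, Zoe, Ivy]
Visit Kai → queue [Bo, Ben, Wes, Zoe, Ivy]
Visit Bo → queue [Ben, Wes, Zoe, Ivy]
Visit Ben; enqueue Dee → queue [Wes, Zoe, Ivy, Dee]
Visit Wes → queue [Zoe, Ivy, Dee]
Visit Zoe → queue [Ivy, Dee]
Visit Ivy → queue [Dee]
Visit Dee → queue []

Mae, Rex, Ada, Gus, Omar, Eli, Yul, Xiu, Lou, Fay, Ava, Nia, Kai, Bo, Ben, Wes, Zoe, Ivy, Dee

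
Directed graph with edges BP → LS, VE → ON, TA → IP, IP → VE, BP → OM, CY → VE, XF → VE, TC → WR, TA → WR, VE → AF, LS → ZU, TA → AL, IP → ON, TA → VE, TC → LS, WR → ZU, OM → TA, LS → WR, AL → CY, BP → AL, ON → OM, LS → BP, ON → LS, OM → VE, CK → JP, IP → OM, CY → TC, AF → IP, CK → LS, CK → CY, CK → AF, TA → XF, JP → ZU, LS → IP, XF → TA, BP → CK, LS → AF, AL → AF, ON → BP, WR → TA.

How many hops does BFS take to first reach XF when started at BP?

3

Level 0: BP
Level 1: AL, CK, LS, OM
Level 2: AF, CY, IP, JP, TA, VE, WR, ZU
Level 3: ON, TC, XF
XF first appears at level 3.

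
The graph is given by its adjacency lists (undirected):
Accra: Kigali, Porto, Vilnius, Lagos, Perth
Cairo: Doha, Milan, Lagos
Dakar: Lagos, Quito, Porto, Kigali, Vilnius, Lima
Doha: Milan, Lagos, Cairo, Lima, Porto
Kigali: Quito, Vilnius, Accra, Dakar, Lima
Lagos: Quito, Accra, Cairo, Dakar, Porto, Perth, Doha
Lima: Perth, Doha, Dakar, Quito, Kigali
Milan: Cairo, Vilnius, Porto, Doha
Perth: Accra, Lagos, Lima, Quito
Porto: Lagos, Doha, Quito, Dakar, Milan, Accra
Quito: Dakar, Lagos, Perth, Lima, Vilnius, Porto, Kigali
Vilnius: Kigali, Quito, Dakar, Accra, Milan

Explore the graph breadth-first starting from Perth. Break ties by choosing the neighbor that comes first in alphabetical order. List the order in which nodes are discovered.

Perth -> Accra -> Lagos -> Lima -> Quito -> Kigali -> Porto -> Vilnius -> Cairo -> Dakar -> Doha -> Milan

Visit Perth; enqueue Accra, Lagos, Lima, Quito → queue [Accra, Lagos, Lima, Quito]
Visit Accra; enqueue Kigali, Porto, Vilnius → queue [Lagos, Lima, Quito, Kigali, Porto, Vilnius]
Visit Lagos; enqueue Cairo, Dakar, Doha → queue [Lima, Quito, Kigali, Porto, Vilnius, Cairo, Dakar, Doha]
Visit Lima → queue [Quito, Kigali, Porto, Vilnius, Cairo, Dakar, Doha]
Visit Quito → queue [Kigali, Porto, Vilnius, Cairo, Dakar, Doha]
Visit Kigali → queue [Porto, Vilnius, Cairo, Dakar, Doha]
Visit Porto; enqueue Milan → queue [Vilnius, Cairo, Dakar, Doha, Milan]
Visit Vilnius → queue [Cairo, Dakar, Doha, Milan]
Visit Cairo → queue [Dakar, Doha, Milan]
Visit Dakar → queue [Doha, Milan]
Visit Doha → queue [Milan]
Visit Milan → queue []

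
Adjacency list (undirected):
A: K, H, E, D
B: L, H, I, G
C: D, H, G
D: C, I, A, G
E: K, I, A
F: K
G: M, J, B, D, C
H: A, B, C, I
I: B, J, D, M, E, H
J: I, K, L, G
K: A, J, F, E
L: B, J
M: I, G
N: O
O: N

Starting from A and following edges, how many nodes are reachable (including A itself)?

13

BFS from A visits: A, K, H, E, D, J, F, B, C, I, G, L, M
Reachable nodes: 13 of 15 total.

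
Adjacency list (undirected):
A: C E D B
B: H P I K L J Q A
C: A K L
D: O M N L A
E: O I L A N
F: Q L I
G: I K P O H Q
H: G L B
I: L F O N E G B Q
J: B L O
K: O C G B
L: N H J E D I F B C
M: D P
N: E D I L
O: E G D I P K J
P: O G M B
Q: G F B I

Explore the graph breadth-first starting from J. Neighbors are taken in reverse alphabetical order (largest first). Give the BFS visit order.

J → O → L → B → P → K → I → G → E → D → N → H → F → C → Q → A → M

Visit J; enqueue O, L, B → queue [O, L, B]
Visit O; enqueue P, K, I, G, E, D → queue [L, B, P, K, I, G, E, D]
Visit L; enqueue N, H, F, C → queue [B, P, K, I, G, E, D, N, H, F, C]
Visit B; enqueue Q, A → queue [P, K, I, G, E, D, N, H, F, C, Q, A]
Visit P; enqueue M → queue [K, I, G, E, D, N, H, F, C, Q, A, M]
Visit K → queue [I, G, E, D, N, H, F, C, Q, A, M]
Visit I → queue [G, E, D, N, H, F, C, Q, A, M]
Visit G → queue [E, D, N, H, F, C, Q, A, M]
Visit E → queue [D, N, H, F, C, Q, A, M]
Visit D → queue [N, H, F, C, Q, A, M]
Visit N → queue [H, F, C, Q, A, M]
Visit H → queue [F, C, Q, A, M]
Visit F → queue [C, Q, A, M]
Visit C → queue [Q, A, M]
Visit Q → queue [A, M]
Visit A → queue [M]
Visit M → queue []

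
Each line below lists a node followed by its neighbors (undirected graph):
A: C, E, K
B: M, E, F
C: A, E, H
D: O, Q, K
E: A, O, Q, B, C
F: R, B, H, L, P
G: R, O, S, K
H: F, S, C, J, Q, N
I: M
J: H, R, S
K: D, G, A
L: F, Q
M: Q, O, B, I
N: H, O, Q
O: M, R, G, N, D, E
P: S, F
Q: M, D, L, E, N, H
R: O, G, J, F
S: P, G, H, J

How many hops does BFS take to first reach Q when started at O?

2

Level 0: O
Level 1: D, E, G, M, N, R
Level 2: A, B, C, F, H, I, J, K, Q, S
Level 3: L, P
Q first appears at level 2.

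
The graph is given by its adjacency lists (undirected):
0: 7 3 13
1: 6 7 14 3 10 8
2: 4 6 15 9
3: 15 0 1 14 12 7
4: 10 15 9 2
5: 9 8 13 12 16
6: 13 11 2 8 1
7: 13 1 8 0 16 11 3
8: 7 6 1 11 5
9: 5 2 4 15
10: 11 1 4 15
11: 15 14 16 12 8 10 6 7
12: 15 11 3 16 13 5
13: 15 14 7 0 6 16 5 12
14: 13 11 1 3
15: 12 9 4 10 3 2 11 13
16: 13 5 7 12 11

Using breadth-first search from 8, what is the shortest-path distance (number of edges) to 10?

2

Level 0: 8
Level 1: 1, 5, 6, 7, 11
Level 2: 0, 2, 3, 9, 10, 12, 13, 14, 15, 16
Level 3: 4
10 first appears at level 2.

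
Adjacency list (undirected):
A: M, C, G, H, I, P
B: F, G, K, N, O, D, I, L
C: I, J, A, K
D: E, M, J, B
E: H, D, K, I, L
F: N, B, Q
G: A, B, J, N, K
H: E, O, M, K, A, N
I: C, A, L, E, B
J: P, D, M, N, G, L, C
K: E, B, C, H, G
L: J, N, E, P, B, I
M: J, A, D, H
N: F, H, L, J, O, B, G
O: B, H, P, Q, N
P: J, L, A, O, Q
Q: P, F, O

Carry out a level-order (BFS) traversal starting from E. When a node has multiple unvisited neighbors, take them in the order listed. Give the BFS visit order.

Visit E; enqueue H, D, K, I, L → queue [H, D, K, I, L]
Visit H; enqueue O, M, A, N → queue [D, K, I, L, O, M, A, N]
Visit D; enqueue J, B → queue [K, I, L, O, M, A, N, J, B]
Visit K; enqueue C, G → queue [I, L, O, M, A, N, J, B, C, G]
Visit I → queue [L, O, M, A, N, J, B, C, G]
Visit L; enqueue P → queue [O, M, A, N, J, B, C, G, P]
Visit O; enqueue Q → queue [M, A, N, J, B, C, G, P, Q]
Visit M → queue [A, N, J, B, C, G, P, Q]
Visit A → queue [N, J, B, C, G, P, Q]
Visit N; enqueue F → queue [J, B, C, G, P, Q, F]
Visit J → queue [B, C, G, P, Q, F]
Visit B → queue [C, G, P, Q, F]
Visit C → queue [G, P, Q, F]
Visit G → queue [P, Q, F]
Visit P → queue [Q, F]
Visit Q → queue [F]
Visit F → queue []

E -> H -> D -> K -> I -> L -> O -> M -> A -> N -> J -> B -> C -> G -> P -> Q -> F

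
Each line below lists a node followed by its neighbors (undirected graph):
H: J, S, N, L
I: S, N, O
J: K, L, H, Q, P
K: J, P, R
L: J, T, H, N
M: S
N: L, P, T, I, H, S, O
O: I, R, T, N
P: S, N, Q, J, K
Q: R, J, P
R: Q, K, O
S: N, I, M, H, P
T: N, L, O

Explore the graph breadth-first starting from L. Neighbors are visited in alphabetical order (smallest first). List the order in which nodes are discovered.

Visit L; enqueue H, J, N, T → queue [H, J, N, T]
Visit H; enqueue S → queue [J, N, T, S]
Visit J; enqueue K, P, Q → queue [N, T, S, K, P, Q]
Visit N; enqueue I, O → queue [T, S, K, P, Q, I, O]
Visit T → queue [S, K, P, Q, I, O]
Visit S; enqueue M → queue [K, P, Q, I, O, M]
Visit K; enqueue R → queue [P, Q, I, O, M, R]
Visit P → queue [Q, I, O, M, R]
Visit Q → queue [I, O, M, R]
Visit I → queue [O, M, R]
Visit O → queue [M, R]
Visit M → queue [R]
Visit R → queue []

L -> H -> J -> N -> T -> S -> K -> P -> Q -> I -> O -> M -> R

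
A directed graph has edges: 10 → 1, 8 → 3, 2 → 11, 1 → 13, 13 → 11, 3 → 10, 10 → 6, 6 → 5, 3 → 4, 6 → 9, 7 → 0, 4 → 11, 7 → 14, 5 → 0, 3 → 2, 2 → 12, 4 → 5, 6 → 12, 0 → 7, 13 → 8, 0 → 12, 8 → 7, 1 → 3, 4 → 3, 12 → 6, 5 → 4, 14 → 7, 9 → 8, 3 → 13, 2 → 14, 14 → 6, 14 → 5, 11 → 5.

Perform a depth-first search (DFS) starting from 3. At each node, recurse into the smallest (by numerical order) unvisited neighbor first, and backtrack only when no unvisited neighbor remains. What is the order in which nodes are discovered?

3, 2, 11, 5, 0, 7, 14, 6, 9, 8, 12, 4, 10, 1, 13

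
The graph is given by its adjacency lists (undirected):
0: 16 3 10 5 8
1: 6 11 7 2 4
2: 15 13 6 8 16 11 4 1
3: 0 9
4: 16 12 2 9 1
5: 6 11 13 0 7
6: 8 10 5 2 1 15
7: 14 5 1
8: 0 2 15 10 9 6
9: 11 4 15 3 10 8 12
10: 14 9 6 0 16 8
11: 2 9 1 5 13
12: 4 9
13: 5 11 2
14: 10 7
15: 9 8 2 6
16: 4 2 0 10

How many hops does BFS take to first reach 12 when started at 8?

Level 0: 8
Level 1: 0, 2, 6, 9, 10, 15
Level 2: 1, 3, 4, 5, 11, 12, 13, 14, 16
Level 3: 7
12 first appears at level 2.

2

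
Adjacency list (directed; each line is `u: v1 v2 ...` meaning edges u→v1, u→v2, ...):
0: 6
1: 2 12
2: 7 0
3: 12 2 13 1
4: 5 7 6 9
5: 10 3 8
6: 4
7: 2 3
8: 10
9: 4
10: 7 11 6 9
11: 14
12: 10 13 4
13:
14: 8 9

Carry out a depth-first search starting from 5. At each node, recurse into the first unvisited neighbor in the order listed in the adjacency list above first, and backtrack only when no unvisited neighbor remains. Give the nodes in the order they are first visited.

Visit 5
5 → 10
10 → 7
7 → 2
2 → 0
0 → 6
6 → 4
4 → 9
7 → 3
3 → 12
12 → 13
3 → 1
10 → 11
11 → 14
14 → 8

5 -> 10 -> 7 -> 2 -> 0 -> 6 -> 4 -> 9 -> 3 -> 12 -> 13 -> 1 -> 11 -> 14 -> 8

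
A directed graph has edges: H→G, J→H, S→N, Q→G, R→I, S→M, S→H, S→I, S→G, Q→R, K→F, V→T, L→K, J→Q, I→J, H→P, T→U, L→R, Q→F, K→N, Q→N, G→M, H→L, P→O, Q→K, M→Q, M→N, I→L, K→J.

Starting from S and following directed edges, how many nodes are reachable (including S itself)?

BFS from S visits: S, G, H, I, M, N, L, P, J, Q, K, R, O, F
Reachable nodes: 14 of 17 total.

14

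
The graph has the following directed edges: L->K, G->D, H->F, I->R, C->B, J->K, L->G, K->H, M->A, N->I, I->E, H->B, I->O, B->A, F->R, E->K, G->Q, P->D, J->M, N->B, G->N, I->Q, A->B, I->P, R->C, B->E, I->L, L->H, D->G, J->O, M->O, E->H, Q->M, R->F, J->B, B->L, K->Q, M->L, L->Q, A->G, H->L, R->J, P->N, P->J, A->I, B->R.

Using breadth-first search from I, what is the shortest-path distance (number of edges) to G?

2

Level 0: I
Level 1: E, L, O, P, Q, R
Level 2: C, D, F, G, H, J, K, M, N
Level 3: A, B
G first appears at level 2.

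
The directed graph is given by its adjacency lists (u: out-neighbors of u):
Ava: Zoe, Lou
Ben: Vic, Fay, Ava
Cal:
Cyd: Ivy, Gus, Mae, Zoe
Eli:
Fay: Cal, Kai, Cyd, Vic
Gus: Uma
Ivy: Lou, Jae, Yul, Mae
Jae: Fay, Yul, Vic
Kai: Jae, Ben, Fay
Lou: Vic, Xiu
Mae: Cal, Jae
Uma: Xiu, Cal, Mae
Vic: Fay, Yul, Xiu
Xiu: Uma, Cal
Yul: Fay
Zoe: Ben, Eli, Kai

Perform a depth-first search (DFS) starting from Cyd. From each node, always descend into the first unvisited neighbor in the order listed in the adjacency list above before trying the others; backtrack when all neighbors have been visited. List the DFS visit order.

Cyd → Ivy → Lou → Vic → Fay → Cal → Kai → Jae → Yul → Ben → Ava → Zoe → Eli → Xiu → Uma → Mae → Gus

Visit Cyd
Cyd → Ivy
Ivy → Lou
Lou → Vic
Vic → Fay
Fay → Cal
Fay → Kai
Kai → Jae
Jae → Yul
Kai → Ben
Ben → Ava
Ava → Zoe
Zoe → Eli
Vic → Xiu
Xiu → Uma
Uma → Mae
Cyd → Gus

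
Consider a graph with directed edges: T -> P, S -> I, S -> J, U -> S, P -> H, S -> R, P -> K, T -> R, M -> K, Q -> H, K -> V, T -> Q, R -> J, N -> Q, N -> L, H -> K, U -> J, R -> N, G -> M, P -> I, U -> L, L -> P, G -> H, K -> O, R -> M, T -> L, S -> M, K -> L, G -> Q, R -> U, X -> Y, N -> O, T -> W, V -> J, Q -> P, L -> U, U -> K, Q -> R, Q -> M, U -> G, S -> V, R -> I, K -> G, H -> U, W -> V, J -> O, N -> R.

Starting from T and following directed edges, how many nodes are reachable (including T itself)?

BFS from T visits: T, L, P, Q, R, W, U, H, I, K, M, J, N, V, G, S, O
Reachable nodes: 17 of 19 total.

17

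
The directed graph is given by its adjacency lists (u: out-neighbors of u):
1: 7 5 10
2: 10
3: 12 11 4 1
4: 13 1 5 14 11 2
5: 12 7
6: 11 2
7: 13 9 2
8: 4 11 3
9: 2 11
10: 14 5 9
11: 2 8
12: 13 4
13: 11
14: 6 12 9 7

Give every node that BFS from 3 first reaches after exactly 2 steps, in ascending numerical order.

Level 0: 3
Level 1: 1, 4, 11, 12
Level 2: 2, 5, 7, 8, 10, 13, 14
Level 3: 6, 9

2, 5, 7, 8, 10, 13, 14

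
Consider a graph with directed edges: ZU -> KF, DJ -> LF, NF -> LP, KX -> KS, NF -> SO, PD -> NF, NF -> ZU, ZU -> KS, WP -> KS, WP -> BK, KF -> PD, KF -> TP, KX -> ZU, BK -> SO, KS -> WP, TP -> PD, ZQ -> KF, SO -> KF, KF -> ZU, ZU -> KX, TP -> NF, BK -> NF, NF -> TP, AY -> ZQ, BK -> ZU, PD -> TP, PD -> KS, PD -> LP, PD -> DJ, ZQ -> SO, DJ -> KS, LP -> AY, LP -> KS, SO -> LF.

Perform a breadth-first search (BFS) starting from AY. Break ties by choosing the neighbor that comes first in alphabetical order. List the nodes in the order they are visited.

AY ZQ KF SO PD TP ZU LF DJ KS LP NF KX WP BK

Visit AY; enqueue ZQ → queue [ZQ]
Visit ZQ; enqueue KF, SO → queue [KF, SO]
Visit KF; enqueue PD, TP, ZU → queue [SO, PD, TP, ZU]
Visit SO; enqueue LF → queue [PD, TP, ZU, LF]
Visit PD; enqueue DJ, KS, LP, NF → queue [TP, ZU, LF, DJ, KS, LP, NF]
Visit TP → queue [ZU, LF, DJ, KS, LP, NF]
Visit ZU; enqueue KX → queue [LF, DJ, KS, LP, NF, KX]
Visit LF → queue [DJ, KS, LP, NF, KX]
Visit DJ → queue [KS, LP, NF, KX]
Visit KS; enqueue WP → queue [LP, NF, KX, WP]
Visit LP → queue [NF, KX, WP]
Visit NF → queue [KX, WP]
Visit KX → queue [WP]
Visit WP; enqueue BK → queue [BK]
Visit BK → queue []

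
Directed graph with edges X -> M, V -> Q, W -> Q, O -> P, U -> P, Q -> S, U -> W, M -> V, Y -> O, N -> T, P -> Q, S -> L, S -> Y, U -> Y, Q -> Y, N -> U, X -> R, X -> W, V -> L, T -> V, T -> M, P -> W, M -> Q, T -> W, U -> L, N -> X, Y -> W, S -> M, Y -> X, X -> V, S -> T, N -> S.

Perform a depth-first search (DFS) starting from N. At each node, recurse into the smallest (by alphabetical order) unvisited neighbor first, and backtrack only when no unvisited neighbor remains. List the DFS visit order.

Visit N
N → S
S → L
S → M
M → Q
Q → Y
Y → O
O → P
P → W
Y → X
X → R
X → V
S → T
N → U

N → S → L → M → Q → Y → O → P → W → X → R → V → T → U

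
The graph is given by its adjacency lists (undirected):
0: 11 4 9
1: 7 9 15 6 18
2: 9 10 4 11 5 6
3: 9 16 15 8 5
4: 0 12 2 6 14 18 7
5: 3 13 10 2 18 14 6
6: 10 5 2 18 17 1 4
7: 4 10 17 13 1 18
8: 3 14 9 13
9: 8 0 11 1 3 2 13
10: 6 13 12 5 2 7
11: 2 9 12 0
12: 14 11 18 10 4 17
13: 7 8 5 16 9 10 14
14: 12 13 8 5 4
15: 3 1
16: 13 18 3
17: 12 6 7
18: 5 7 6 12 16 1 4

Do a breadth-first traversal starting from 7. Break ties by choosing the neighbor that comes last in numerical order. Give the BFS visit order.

Visit 7; enqueue 18, 17, 13, 10, 4, 1 → queue [18, 17, 13, 10, 4, 1]
Visit 18; enqueue 16, 12, 6, 5 → queue [17, 13, 10, 4, 1, 16, 12, 6, 5]
Visit 17 → queue [13, 10, 4, 1, 16, 12, 6, 5]
Visit 13; enqueue 14, 9, 8 → queue [10, 4, 1, 16, 12, 6, 5, 14, 9, 8]
Visit 10; enqueue 2 → queue [4, 1, 16, 12, 6, 5, 14, 9, 8, 2]
Visit 4; enqueue 0 → queue [1, 16, 12, 6, 5, 14, 9, 8, 2, 0]
Visit 1; enqueue 15 → queue [16, 12, 6, 5, 14, 9, 8, 2, 0, 15]
Visit 16; enqueue 3 → queue [12, 6, 5, 14, 9, 8, 2, 0, 15, 3]
Visit 12; enqueue 11 → queue [6, 5, 14, 9, 8, 2, 0, 15, 3, 11]
Visit 6 → queue [5, 14, 9, 8, 2, 0, 15, 3, 11]
Visit 5 → queue [14, 9, 8, 2, 0, 15, 3, 11]
Visit 14 → queue [9, 8, 2, 0, 15, 3, 11]
Visit 9 → queue [8, 2, 0, 15, 3, 11]
Visit 8 → queue [2, 0, 15, 3, 11]
Visit 2 → queue [0, 15, 3, 11]
Visit 0 → queue [15, 3, 11]
Visit 15 → queue [3, 11]
Visit 3 → queue [11]
Visit 11 → queue []

7 -> 18 -> 17 -> 13 -> 10 -> 4 -> 1 -> 16 -> 12 -> 6 -> 5 -> 14 -> 9 -> 8 -> 2 -> 0 -> 15 -> 3 -> 11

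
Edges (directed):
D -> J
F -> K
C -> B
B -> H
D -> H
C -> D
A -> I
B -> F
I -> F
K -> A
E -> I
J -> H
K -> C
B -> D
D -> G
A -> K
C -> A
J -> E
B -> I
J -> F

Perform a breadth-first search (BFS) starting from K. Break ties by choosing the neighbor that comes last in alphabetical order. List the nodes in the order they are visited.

K C A D B I J H G F E

Visit K; enqueue C, A → queue [C, A]
Visit C; enqueue D, B → queue [A, D, B]
Visit A; enqueue I → queue [D, B, I]
Visit D; enqueue J, H, G → queue [B, I, J, H, G]
Visit B; enqueue F → queue [I, J, H, G, F]
Visit I → queue [J, H, G, F]
Visit J; enqueue E → queue [H, G, F, E]
Visit H → queue [G, F, E]
Visit G → queue [F, E]
Visit F → queue [E]
Visit E → queue []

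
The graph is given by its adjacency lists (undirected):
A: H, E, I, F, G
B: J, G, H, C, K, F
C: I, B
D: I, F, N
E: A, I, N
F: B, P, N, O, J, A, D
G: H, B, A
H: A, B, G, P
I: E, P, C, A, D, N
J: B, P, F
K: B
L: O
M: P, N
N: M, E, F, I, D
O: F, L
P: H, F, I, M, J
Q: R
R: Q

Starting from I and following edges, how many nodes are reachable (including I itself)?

16

BFS from I visits: I, A, C, D, E, N, P, F, G, H, B, M, J, O, K, L
Reachable nodes: 16 of 18 total.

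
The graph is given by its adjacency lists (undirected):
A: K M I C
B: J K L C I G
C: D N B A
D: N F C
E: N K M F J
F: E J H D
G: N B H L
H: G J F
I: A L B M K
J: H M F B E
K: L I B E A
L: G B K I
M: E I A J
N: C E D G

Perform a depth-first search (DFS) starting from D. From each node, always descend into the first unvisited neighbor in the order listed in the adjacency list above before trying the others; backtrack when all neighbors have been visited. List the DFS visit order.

Visit D
D → N
N → C
C → B
B → J
J → H
H → G
G → L
L → K
K → I
I → A
A → M
M → E
E → F

D, N, C, B, J, H, G, L, K, I, A, M, E, F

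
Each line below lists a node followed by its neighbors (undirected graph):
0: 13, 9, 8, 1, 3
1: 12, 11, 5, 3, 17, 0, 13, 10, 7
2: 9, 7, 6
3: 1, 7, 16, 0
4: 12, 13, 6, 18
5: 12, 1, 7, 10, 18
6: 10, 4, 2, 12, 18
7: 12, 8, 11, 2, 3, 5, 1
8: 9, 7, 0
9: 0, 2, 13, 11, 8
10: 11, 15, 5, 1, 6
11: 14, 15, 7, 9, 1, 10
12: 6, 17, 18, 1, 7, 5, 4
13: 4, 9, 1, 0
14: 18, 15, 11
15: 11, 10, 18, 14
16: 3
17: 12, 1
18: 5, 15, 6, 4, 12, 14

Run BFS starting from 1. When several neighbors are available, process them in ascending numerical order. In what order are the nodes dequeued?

1, 0, 3, 5, 7, 10, 11, 12, 13, 17, 8, 9, 16, 18, 2, 6, 15, 14, 4

Visit 1; enqueue 0, 3, 5, 7, 10, 11, 12, 13, 17 → queue [0, 3, 5, 7, 10, 11, 12, 13, 17]
Visit 0; enqueue 8, 9 → queue [3, 5, 7, 10, 11, 12, 13, 17, 8, 9]
Visit 3; enqueue 16 → queue [5, 7, 10, 11, 12, 13, 17, 8, 9, 16]
Visit 5; enqueue 18 → queue [7, 10, 11, 12, 13, 17, 8, 9, 16, 18]
Visit 7; enqueue 2 → queue [10, 11, 12, 13, 17, 8, 9, 16, 18, 2]
Visit 10; enqueue 6, 15 → queue [11, 12, 13, 17, 8, 9, 16, 18, 2, 6, 15]
Visit 11; enqueue 14 → queue [12, 13, 17, 8, 9, 16, 18, 2, 6, 15, 14]
Visit 12; enqueue 4 → queue [13, 17, 8, 9, 16, 18, 2, 6, 15, 14, 4]
Visit 13 → queue [17, 8, 9, 16, 18, 2, 6, 15, 14, 4]
Visit 17 → queue [8, 9, 16, 18, 2, 6, 15, 14, 4]
Visit 8 → queue [9, 16, 18, 2, 6, 15, 14, 4]
Visit 9 → queue [16, 18, 2, 6, 15, 14, 4]
Visit 16 → queue [18, 2, 6, 15, 14, 4]
Visit 18 → queue [2, 6, 15, 14, 4]
Visit 2 → queue [6, 15, 14, 4]
Visit 6 → queue [15, 14, 4]
Visit 15 → queue [14, 4]
Visit 14 → queue [4]
Visit 4 → queue []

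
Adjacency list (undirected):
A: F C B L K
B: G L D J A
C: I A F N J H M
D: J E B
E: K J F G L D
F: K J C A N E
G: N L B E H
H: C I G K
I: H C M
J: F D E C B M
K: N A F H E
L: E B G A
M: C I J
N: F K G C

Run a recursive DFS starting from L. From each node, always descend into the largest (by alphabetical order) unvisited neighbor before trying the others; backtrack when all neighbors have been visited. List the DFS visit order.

L G N K H I M J F E D B A C

Visit L
L → G
G → N
N → K
K → H
H → I
I → M
M → J
J → F
F → E
E → D
D → B
B → A
A → C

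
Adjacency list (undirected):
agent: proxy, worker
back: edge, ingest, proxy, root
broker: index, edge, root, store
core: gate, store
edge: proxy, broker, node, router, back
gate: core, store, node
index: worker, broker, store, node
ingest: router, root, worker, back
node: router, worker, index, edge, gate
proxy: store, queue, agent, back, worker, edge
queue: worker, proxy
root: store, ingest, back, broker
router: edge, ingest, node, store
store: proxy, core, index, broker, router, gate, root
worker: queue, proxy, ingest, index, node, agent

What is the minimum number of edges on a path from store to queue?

2

Level 0: store
Level 1: broker, core, gate, index, proxy, root, router
Level 2: agent, back, edge, ingest, node, queue, worker
queue first appears at level 2.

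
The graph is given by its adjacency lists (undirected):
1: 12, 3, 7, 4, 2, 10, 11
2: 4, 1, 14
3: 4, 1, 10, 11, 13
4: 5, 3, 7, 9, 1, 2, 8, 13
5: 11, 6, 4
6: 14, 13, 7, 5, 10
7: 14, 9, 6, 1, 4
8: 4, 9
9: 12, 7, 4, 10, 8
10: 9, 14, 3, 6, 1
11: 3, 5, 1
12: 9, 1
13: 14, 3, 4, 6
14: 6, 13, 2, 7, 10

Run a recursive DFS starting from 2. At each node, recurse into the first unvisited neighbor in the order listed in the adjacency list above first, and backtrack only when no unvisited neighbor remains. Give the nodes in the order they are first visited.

Visit 2
2 → 4
4 → 5
5 → 11
11 → 3
3 → 1
1 → 12
12 → 9
9 → 7
7 → 14
14 → 6
6 → 13
6 → 10
9 → 8

2, 4, 5, 11, 3, 1, 12, 9, 7, 14, 6, 13, 10, 8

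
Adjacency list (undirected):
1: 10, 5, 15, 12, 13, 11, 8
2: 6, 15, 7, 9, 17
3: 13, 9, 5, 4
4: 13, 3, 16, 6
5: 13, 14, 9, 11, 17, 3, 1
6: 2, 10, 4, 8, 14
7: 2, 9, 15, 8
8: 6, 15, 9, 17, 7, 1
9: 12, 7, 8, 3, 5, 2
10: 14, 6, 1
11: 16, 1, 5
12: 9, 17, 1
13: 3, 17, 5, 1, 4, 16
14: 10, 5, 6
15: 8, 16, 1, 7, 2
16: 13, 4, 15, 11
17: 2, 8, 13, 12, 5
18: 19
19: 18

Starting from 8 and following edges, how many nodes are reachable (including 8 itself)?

17

BFS from 8 visits: 8, 1, 6, 7, 9, 15, 17, 5, 10, 11, 12, 13, 2, 4, 14, 3, 16
Reachable nodes: 17 of 19 total.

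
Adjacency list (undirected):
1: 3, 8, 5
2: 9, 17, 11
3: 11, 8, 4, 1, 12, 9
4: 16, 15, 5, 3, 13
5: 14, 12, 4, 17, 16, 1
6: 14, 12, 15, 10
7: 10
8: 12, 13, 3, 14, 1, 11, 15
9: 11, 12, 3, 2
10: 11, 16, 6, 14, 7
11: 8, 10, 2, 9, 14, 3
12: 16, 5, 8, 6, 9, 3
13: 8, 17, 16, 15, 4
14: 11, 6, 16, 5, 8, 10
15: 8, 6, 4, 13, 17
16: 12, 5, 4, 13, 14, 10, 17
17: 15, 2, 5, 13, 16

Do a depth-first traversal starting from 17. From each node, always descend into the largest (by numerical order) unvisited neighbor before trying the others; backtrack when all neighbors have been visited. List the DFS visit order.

17 16 14 11 10 7 6 15 13 8 12 9 3 4 5 1 2

Visit 17
17 → 16
16 → 14
14 → 11
11 → 10
10 → 7
10 → 6
6 → 15
15 → 13
13 → 8
8 → 12
12 → 9
9 → 3
3 → 4
4 → 5
5 → 1
9 → 2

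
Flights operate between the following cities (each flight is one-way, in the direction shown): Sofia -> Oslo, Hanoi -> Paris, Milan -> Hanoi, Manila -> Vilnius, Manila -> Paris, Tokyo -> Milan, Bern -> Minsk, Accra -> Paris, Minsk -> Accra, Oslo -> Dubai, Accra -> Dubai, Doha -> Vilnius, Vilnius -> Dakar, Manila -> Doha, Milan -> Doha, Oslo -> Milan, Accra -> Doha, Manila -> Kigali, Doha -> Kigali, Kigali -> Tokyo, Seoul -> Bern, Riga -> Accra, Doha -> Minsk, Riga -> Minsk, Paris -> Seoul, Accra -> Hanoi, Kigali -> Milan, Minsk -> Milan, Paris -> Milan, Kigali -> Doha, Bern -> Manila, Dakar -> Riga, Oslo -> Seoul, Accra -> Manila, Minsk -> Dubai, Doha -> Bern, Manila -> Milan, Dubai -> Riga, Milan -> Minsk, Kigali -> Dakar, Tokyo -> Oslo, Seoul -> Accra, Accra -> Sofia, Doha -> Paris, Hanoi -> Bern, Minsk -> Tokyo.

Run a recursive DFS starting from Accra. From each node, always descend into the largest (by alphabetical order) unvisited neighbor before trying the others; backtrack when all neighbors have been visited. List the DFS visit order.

Accra Sofia Oslo Seoul Bern Minsk Tokyo Milan Hanoi Paris Doha Vilnius Dakar Riga Kigali Dubai Manila

Visit Accra
Accra → Sofia
Sofia → Oslo
Oslo → Seoul
Seoul → Bern
Bern → Minsk
Minsk → Tokyo
Tokyo → Milan
Milan → Hanoi
Hanoi → Paris
Milan → Doha
Doha → Vilnius
Vilnius → Dakar
Dakar → Riga
Doha → Kigali
Minsk → Dubai
Bern → Manila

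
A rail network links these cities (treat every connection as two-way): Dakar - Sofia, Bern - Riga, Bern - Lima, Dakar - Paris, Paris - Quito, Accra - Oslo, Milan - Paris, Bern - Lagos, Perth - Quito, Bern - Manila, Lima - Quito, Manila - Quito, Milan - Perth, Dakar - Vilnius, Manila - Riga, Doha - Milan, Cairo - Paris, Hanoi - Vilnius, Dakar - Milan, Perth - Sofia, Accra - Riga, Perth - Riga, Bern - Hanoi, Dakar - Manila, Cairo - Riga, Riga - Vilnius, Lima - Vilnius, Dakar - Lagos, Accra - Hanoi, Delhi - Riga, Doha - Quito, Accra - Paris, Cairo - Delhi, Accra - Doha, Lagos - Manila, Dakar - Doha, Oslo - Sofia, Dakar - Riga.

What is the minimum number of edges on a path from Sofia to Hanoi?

Level 0: Sofia
Level 1: Dakar, Oslo, Perth
Level 2: Accra, Doha, Lagos, Manila, Milan, Paris, Quito, Riga, Vilnius
Level 3: Bern, Cairo, Delhi, Hanoi, Lima
Hanoi first appears at level 3.

3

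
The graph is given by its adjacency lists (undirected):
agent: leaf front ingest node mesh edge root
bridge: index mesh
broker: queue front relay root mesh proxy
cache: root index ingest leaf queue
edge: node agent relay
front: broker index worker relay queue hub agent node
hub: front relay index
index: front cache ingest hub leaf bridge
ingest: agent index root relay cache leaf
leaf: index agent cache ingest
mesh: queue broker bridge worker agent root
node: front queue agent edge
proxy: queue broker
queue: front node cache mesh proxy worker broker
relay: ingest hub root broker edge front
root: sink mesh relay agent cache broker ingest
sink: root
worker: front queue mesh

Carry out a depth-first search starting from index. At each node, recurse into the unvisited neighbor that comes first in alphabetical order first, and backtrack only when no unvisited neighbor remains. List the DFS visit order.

index → bridge → mesh → agent → edge → node → front → broker → proxy → queue → cache → ingest → leaf → relay → hub → root → sink → worker

Visit index
index → bridge
bridge → mesh
mesh → agent
agent → edge
edge → node
node → front
front → broker
broker → proxy
proxy → queue
queue → cache
cache → ingest
ingest → leaf
ingest → relay
relay → hub
relay → root
root → sink
queue → worker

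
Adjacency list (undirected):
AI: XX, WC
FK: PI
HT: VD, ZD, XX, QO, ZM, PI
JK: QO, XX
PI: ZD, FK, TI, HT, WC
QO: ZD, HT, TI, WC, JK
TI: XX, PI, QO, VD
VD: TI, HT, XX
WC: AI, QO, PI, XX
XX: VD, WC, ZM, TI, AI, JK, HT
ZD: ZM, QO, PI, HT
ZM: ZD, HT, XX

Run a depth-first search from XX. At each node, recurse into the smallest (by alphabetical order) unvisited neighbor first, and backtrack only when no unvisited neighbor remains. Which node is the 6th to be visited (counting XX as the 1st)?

HT

Visit XX
XX → AI
AI → WC
WC → PI
PI → FK
PI → HT
HT → QO
QO → JK
QO → TI
TI → VD
QO → ZD
ZD → ZM

Visit order: XX, AI, WC, PI, FK, HT, QO, JK, TI, VD, ZD, ZM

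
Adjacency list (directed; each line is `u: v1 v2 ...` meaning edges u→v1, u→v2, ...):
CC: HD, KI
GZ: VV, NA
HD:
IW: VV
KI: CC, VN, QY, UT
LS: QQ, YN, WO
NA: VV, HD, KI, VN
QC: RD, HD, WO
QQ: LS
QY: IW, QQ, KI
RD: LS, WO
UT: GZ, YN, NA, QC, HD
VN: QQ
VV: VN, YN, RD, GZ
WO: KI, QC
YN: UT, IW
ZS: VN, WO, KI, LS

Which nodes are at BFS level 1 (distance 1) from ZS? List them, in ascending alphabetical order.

KI, LS, VN, WO

Level 0: ZS
Level 1: KI, LS, VN, WO
Level 2: CC, QC, QQ, QY, UT, YN
Level 3: GZ, HD, IW, NA, RD
Level 4: VV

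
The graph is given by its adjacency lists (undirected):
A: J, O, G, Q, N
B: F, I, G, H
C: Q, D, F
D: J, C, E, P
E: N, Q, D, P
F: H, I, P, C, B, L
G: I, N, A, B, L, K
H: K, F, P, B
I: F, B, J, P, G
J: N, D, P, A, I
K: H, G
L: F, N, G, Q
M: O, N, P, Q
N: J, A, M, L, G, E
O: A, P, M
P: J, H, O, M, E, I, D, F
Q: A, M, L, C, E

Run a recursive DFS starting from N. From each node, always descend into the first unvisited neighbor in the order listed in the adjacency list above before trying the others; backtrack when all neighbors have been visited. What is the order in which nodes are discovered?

N, J, D, C, Q, A, O, P, H, K, G, I, F, B, L, M, E

Visit N
N → J
J → D
D → C
C → Q
Q → A
A → O
O → P
P → H
H → K
K → G
G → I
I → F
F → B
F → L
P → M
P → E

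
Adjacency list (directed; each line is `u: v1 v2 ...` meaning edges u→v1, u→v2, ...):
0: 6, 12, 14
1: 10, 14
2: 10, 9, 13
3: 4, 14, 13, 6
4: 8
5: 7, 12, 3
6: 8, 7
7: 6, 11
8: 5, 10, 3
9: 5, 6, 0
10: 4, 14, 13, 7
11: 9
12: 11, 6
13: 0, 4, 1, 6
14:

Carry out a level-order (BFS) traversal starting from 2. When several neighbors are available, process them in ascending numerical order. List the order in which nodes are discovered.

2 9 10 13 0 5 6 4 7 14 1 12 3 8 11

Visit 2; enqueue 9, 10, 13 → queue [9, 10, 13]
Visit 9; enqueue 0, 5, 6 → queue [10, 13, 0, 5, 6]
Visit 10; enqueue 4, 7, 14 → queue [13, 0, 5, 6, 4, 7, 14]
Visit 13; enqueue 1 → queue [0, 5, 6, 4, 7, 14, 1]
Visit 0; enqueue 12 → queue [5, 6, 4, 7, 14, 1, 12]
Visit 5; enqueue 3 → queue [6, 4, 7, 14, 1, 12, 3]
Visit 6; enqueue 8 → queue [4, 7, 14, 1, 12, 3, 8]
Visit 4 → queue [7, 14, 1, 12, 3, 8]
Visit 7; enqueue 11 → queue [14, 1, 12, 3, 8, 11]
Visit 14 → queue [1, 12, 3, 8, 11]
Visit 1 → queue [12, 3, 8, 11]
Visit 12 → queue [3, 8, 11]
Visit 3 → queue [8, 11]
Visit 8 → queue [11]
Visit 11 → queue []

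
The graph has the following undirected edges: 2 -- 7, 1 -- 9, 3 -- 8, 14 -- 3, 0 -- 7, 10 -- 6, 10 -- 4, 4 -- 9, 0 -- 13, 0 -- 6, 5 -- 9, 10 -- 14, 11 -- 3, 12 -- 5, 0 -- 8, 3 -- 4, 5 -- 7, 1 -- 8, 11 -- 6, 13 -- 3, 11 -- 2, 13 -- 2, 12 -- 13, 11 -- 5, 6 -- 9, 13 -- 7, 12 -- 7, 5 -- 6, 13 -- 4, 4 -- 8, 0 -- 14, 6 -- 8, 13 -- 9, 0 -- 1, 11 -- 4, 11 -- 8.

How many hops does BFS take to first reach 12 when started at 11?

Level 0: 11
Level 1: 2, 3, 4, 5, 6, 8
Level 2: 0, 1, 7, 9, 10, 12, 13, 14
12 first appears at level 2.

2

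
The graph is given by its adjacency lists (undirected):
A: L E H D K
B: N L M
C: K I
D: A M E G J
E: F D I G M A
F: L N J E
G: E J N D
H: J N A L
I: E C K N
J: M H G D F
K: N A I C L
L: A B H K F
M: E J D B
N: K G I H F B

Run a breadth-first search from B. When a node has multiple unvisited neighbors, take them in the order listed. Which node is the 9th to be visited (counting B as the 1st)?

F

Visit B; enqueue N, L, M → queue [N, L, M]
Visit N; enqueue K, G, I, H, F → queue [L, M, K, G, I, H, F]
Visit L; enqueue A → queue [M, K, G, I, H, F, A]
Visit M; enqueue E, J, D → queue [K, G, I, H, F, A, E, J, D]
Visit K; enqueue C → queue [G, I, H, F, A, E, J, D, C]
Visit G → queue [I, H, F, A, E, J, D, C]
Visit I → queue [H, F, A, E, J, D, C]
Visit H → queue [F, A, E, J, D, C]
Visit F → queue [A, E, J, D, C]
Visit A → queue [E, J, D, C]
Visit E → queue [J, D, C]
Visit J → queue [D, C]
Visit D → queue [C]
Visit C → queue []

Visit order: B, N, L, M, K, G, I, H, F, A, E, J, D, C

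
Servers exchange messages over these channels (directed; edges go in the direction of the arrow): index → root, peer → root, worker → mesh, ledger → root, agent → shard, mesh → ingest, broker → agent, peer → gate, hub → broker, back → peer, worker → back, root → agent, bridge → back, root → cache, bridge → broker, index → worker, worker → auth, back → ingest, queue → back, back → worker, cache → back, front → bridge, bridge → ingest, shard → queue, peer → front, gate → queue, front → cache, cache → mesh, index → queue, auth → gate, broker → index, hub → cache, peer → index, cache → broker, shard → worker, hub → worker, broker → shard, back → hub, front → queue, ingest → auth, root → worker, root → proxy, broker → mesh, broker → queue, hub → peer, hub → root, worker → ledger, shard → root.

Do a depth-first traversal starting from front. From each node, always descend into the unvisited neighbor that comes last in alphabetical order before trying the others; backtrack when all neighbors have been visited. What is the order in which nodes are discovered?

Visit front
front → queue
queue → back
back → worker
worker → mesh
mesh → ingest
ingest → auth
auth → gate
worker → ledger
ledger → root
root → proxy
root → cache
cache → broker
broker → shard
broker → index
broker → agent
back → peer
back → hub
front → bridge

front, queue, back, worker, mesh, ingest, auth, gate, ledger, root, proxy, cache, broker, shard, index, agent, peer, hub, bridge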